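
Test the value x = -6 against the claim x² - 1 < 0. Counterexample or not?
Substitute x = -6 into the relation:
x = -6: LHS = (-6)² - 1 = 35; 35 < 0 — FAILS

Since the claim fails at x = -6, this value is a counterexample.

Answer: Yes, x = -6 is a counterexample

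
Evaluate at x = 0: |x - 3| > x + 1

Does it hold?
x = 0: LHS = |0 - 3| = |-3| = 3, RHS = 0 + 1 = 1; 3 > 1 — holds

The relation is satisfied at x = 0.

Answer: Yes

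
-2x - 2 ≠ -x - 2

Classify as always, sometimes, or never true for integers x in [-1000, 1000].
Holds at x = 1: LHS = -2·1 - 2 = -4, RHS = -1 - 2 = -3; -4 ≠ -3 — holds
Fails at x = 0: LHS = -2·0 - 2 = -2, RHS = -0 - 2 = -2; -2 ≠ -2 — FAILS
It is satisfied by some integers in the range but not all.

Answer: Sometimes true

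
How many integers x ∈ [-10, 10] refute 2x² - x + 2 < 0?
Counterexamples in [-10, 10]: {-10, -9, -8, -7, -6, -5, -4, -3, -2, -1, 0, 1, 2, 3, 4, 5, 6, 7, 8, 9, 10}.

Counting them gives 21 values.

Answer: 21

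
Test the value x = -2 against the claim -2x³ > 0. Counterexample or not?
Substitute x = -2 into the relation:
x = -2: LHS = -2·(-2)³ = 16; 16 > 0 — holds

The claim holds here, so x = -2 is not a counterexample. (A counterexample exists elsewhere, e.g. x = 0.)

Answer: No, x = -2 is not a counterexample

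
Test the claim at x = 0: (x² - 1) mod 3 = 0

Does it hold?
x = 0: LHS = (0² - 1) mod 3 = (-1) mod 3 = 2; 2 = 0 — FAILS

The relation fails at x = 0, so x = 0 is a counterexample.

Answer: No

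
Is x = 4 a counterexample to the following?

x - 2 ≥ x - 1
Substitute x = 4 into the relation:
x = 4: LHS = 4 - 2 = 2, RHS = 4 - 1 = 3; 2 ≥ 3 — FAILS

Since the claim fails at x = 4, this value is a counterexample.

Answer: Yes, x = 4 is a counterexample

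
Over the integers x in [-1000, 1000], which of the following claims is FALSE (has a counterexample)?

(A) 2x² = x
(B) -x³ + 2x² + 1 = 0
(A) x = 1: LHS = 2·1² = 2; 2 = 1 — FAILS
(B) x = 0: LHS = -0³ + 2·0² + 1 = 1; 1 = 0 — FAILS

Answer: Both A and B are false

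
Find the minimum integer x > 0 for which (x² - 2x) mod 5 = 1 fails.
Testing positive integers:
x = 1: LHS = (1² - 2·1) mod 5 = (-1) mod 5 = 4; 4 = 1 — FAILS  ← smallest positive counterexample

Answer: x = 1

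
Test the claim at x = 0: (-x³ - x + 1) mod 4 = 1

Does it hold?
x = 0: LHS = (-0³ - 0 + 1) mod 4 = 1 mod 4 = 1; 1 = 1 — holds

The relation is satisfied at x = 0.

Answer: Yes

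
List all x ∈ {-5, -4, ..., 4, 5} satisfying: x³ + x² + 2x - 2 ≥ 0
Holds for: {1, 2, 3, 4, 5}
Fails for: {-5, -4, -3, -2, -1, 0}

Answer: {1, 2, 3, 4, 5}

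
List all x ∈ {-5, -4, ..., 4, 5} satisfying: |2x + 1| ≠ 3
Holds for: {-5, -4, -3, -1, 0, 2, 3, 4, 5}
Fails for: {-2, 1}

Answer: {-5, -4, -3, -1, 0, 2, 3, 4, 5}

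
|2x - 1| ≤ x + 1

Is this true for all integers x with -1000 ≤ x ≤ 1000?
The claim fails at x = -1:
x = -1: LHS = |2·(-1) - 1| = |-3| = 3, RHS = (-1) + 1 = 0; 3 ≤ 0 — FAILS

Because a single integer refutes it, the statement is false.

Answer: False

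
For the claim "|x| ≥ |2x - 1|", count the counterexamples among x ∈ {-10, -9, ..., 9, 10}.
Counterexamples in [-10, 10]: {-10, -9, -8, -7, -6, -5, -4, -3, -2, -1, 0, 2, 3, 4, 5, 6, 7, 8, 9, 10}.

Counting them gives 20 values.

Answer: 20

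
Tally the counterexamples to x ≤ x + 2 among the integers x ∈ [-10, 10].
Over all integers in [-10, 10], LHS − RHS is largest at x = 0, where it equals -2:
x = 0: RHS = 0 + 2 = 2; 0 ≤ 2 — holds
At the ends of the range:
x = -10: RHS = (-10) + 2 = -8; -10 ≤ -8 — holds
x = 10: RHS = 10 + 2 = 12; 10 ≤ 12 — holds
Hence LHS − RHS is never positive, i.e. LHS ≤ RHS throughout, so the relation holds for every integer in [-10, 10].

No counterexample appears in that range.

Answer: 0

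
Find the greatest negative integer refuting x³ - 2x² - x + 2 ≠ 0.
Testing negative integers from -1 downward:
x = -1: LHS = (-1)³ - 2·(-1)² - (-1) + 2 = 0; 0 ≠ 0 — FAILS  ← closest negative counterexample to 0

Answer: x = -1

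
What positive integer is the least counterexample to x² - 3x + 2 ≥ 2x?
Testing positive integers:
x = 1: LHS = 1² - 3·1 + 2 = 0, RHS = 2·1 = 2; 0 ≥ 2 — FAILS  ← smallest positive counterexample

Answer: x = 1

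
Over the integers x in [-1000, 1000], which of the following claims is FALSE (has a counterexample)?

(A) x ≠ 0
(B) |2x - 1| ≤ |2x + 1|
(A) x = 0: 0 ≠ 0 — FAILS
(B) x = -1: LHS = |2·(-1) - 1| = |-3| = 3, RHS = |2·(-1) + 1| = |-1| = 1; 3 ≤ 1 — FAILS

Answer: Both A and B are false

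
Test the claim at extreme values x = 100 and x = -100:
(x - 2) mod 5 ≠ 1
x = 100: LHS = (100 - 2) mod 5 = 98 mod 5 = 3; 3 ≠ 1 — holds
x = -100: LHS = ((-100) - 2) mod 5 = (-102) mod 5 = 3; 3 ≠ 1 — holds

Answer: Yes, holds for both x = 100 and x = -100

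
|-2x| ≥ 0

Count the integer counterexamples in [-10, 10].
An absolute value is never negative, so the left side is ≥ 0 for every x, while the right side is 0. Tightest case in [-10, 10] is x = 0:
x = 0: LHS = |-2·0| = |0| = 0; 0 ≥ 0 — holds
Hence LHS − RHS is never negative, i.e. LHS ≥ RHS throughout, so the relation holds for every integer in [-10, 10].

No counterexample appears in that range.

Answer: 0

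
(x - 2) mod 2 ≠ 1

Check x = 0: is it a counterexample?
Substitute x = 0 into the relation:
x = 0: LHS = (0 - 2) mod 2 = (-2) mod 2 = 0; 0 ≠ 1 — holds

The claim holds here, so x = 0 is not a counterexample. (A counterexample exists elsewhere, e.g. x = 1.)

Answer: No, x = 0 is not a counterexample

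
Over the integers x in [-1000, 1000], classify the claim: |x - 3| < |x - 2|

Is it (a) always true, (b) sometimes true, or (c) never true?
Holds at x = 3: LHS = |3 - 3| = |0| = 0, RHS = |3 - 2| = |1| = 1; 0 < 1 — holds
Fails at x = 0: LHS = |0 - 3| = |-3| = 3, RHS = |0 - 2| = |-2| = 2; 3 < 2 — FAILS
It is satisfied by some integers in the range but not all.

Answer: Sometimes true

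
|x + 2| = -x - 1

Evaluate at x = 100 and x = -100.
x = 100: LHS = |100 + 2| = |102| = 102, RHS = -100 - 1 = -101; 102 = -101 — FAILS
x = -100: LHS = |(-100) + 2| = |-98| = 98, RHS = -(-100) - 1 = 99; 98 = 99 — FAILS

Answer: No, fails for both x = 100 and x = -100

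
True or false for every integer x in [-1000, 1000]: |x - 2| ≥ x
The claim fails at x = 2:
x = 2: LHS = |2 - 2| = |0| = 0; 0 ≥ 2 — FAILS

Because a single integer refutes it, the statement is false.

Answer: False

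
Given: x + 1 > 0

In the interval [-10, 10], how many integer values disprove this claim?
Counterexamples in [-10, 10]: {-10, -9, -8, -7, -6, -5, -4, -3, -2, -1}.

Counting them gives 10 values.

Answer: 10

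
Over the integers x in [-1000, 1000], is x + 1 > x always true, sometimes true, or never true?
Over all integers in [-1000, 1000], LHS − RHS is smallest at x = 0, where it equals 1:
x = 0: LHS = 0 + 1 = 1; 1 > 0 — holds
At the ends of the range:
x = -1000: LHS = (-1000) + 1 = -999; -999 > -1000 — holds
x = 1000: LHS = 1000 + 1 = 1001; 1001 > 1000 — holds
Hence LHS − RHS is never zero or negative, i.e. LHS > RHS throughout, so the relation holds for every integer in [-1000, 1000].

No counterexample exists.

Answer: Always true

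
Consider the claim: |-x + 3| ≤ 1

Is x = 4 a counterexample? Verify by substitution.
Substitute x = 4 into the relation:
x = 4: LHS = |-4 + 3| = |-1| = 1; 1 ≤ 1 — holds

The claim holds here, so x = 4 is not a counterexample. (A counterexample exists elsewhere, e.g. x = 0.)

Answer: No, x = 4 is not a counterexample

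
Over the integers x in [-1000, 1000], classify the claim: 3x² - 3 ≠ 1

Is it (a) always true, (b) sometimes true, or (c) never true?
Track d = LHS − RHS over the integers in [-1000, 1000]. Equality would need d = 0, but d changes sign only between consecutive integers, jumping over 0:
x = -2: LHS = 3·(-2)² - 3 = 9; 9 ≠ 1 — holds  (d = 8)
x = -1: LHS = 3·(-1)² - 3 = 0; 0 ≠ 1 — holds  (d = -1)
x = 1: LHS = 3·1² - 3 = 0; 0 ≠ 1 — holds  (d = -1)
x = 2: LHS = 3·2² - 3 = 9; 9 ≠ 1 — holds  (d = 8)
Away from these crossings d keeps a constant sign, and checking every integer in [-1000, 1000] confirms d ≠ 0 throughout. Hence the two sides are never equal, so the relation holds for every integer in [-1000, 1000].

No counterexample exists.

Answer: Always true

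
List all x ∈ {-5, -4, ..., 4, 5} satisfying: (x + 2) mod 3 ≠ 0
Holds for: {-4, -3, -1, 0, 2, 3, 5}
Fails for: {-5, -2, 1, 4}

Answer: {-4, -3, -1, 0, 2, 3, 5}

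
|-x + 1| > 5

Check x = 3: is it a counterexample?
Substitute x = 3 into the relation:
x = 3: LHS = |-3 + 1| = |-2| = 2; 2 > 5 — FAILS

Since the claim fails at x = 3, this value is a counterexample.

Answer: Yes, x = 3 is a counterexample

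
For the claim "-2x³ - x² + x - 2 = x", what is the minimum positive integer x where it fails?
Testing positive integers:
x = 1: LHS = -2·1³ - 1² + 1 - 2 = -4; -4 = 1 — FAILS  ← smallest positive counterexample

Answer: x = 1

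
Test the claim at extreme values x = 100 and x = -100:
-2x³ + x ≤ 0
x = 100: LHS = -2·100³ + 100 = -1999900; -1999900 ≤ 0 — holds
x = -100: LHS = -2·(-100)³ + (-100) = 1999900; 1999900 ≤ 0 — FAILS

Answer: Partially: holds for x = 100, fails for x = -100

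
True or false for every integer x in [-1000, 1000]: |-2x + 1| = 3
The claim fails at x = 0:
x = 0: LHS = |-2·0 + 1| = |1| = 1; 1 = 3 — FAILS

Because a single integer refutes it, the statement is false.

Answer: False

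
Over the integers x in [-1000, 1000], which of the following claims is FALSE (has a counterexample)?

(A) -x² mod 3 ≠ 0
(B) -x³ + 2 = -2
(A) x = 0: LHS = (-0²) mod 3 = 0 mod 3 = 0; 0 ≠ 0 — FAILS
(B) x = 0: LHS = -0³ + 2 = 2; 2 = -2 — FAILS

Answer: Both A and B are false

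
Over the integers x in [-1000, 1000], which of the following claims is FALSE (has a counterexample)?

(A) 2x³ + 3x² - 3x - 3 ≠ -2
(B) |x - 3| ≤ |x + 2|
(A) Track d = LHS − RHS over the integers in [-1000, 1000]. Equality would need d = 0, but d changes sign only between consecutive integers, jumping over 0:
x = -3: LHS = 2·(-3)³ + 3·(-3)² - 3·(-3) - 3 = -21; -21 ≠ -2 — holds  (d = -19)
x = -2: LHS = 2·(-2)³ + 3·(-2)² - 3·(-2) - 3 = -1; -1 ≠ -2 — holds  (d = 1)
x = -1: LHS = 2·(-1)³ + 3·(-1)² - 3·(-1) - 3 = 1; 1 ≠ -2 — holds  (d = 3)
x = 0: LHS = 2·0³ + 3·0² - 3·0 - 3 = -3; -3 ≠ -2 — holds  (d = -1)
x = 0: LHS = 2·0³ + 3·0² - 3·0 - 3 = -3; -3 ≠ -2 — holds  (d = -1)
x = 1: LHS = 2·1³ + 3·1² - 3·1 - 3 = -1; -1 ≠ -2 — holds  (d = 1)
Away from these crossings d keeps a constant sign, and checking every integer in [-1000, 1000] confirms d ≠ 0 throughout. Hence the two sides are never equal, so the relation holds for every integer in [-1000, 1000].

(B) x = 0: LHS = |0 - 3| = |-3| = 3, RHS = |0 + 2| = |2| = 2; 3 ≤ 2 — FAILS

Only (B) has a counterexample.

Answer: B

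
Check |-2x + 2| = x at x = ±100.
x = 100: LHS = |-2·100 + 2| = |-198| = 198; 198 = 100 — FAILS
x = -100: LHS = |-2·(-100) + 2| = |202| = 202; 202 = -100 — FAILS

Answer: No, fails for both x = 100 and x = -100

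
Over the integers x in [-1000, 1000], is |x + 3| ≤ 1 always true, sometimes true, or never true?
Holds at x = -2: LHS = |(-2) + 3| = |1| = 1; 1 ≤ 1 — holds
Fails at x = 0: LHS = |0 + 3| = |3| = 3; 3 ≤ 1 — FAILS
It is satisfied by some integers in the range but not all.

Answer: Sometimes true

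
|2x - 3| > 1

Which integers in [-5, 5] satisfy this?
Holds for: {-5, -4, -3, -2, -1, 0, 3, 4, 5}
Fails for: {1, 2}

Answer: {-5, -4, -3, -2, -1, 0, 3, 4, 5}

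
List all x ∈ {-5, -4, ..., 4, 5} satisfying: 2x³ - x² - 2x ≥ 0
Holds for: {0, 2, 3, 4, 5}
Fails for: {-5, -4, -3, -2, -1, 1}

Answer: {0, 2, 3, 4, 5}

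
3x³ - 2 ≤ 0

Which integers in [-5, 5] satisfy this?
Holds for: {-5, -4, -3, -2, -1, 0}
Fails for: {1, 2, 3, 4, 5}

Answer: {-5, -4, -3, -2, -1, 0}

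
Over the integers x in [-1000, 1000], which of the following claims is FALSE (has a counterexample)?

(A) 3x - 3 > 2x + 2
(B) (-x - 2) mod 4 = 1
(A) x = 0: LHS = 3·0 - 3 = -3, RHS = 2·0 + 2 = 2; -3 > 2 — FAILS
(B) x = 0: LHS = (-0 - 2) mod 4 = (-2) mod 4 = 2; 2 = 1 — FAILS

Answer: Both A and B are false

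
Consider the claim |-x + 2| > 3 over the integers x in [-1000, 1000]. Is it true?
The claim fails at x = 0:
x = 0: LHS = |-0 + 2| = |2| = 2; 2 > 3 — FAILS

Because a single integer refutes it, the statement is false.

Answer: False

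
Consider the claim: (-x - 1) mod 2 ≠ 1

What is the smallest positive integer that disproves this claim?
Testing positive integers:
x = 1: LHS = (-1 - 1) mod 2 = (-2) mod 2 = 0; 0 ≠ 1 — holds
x = 2: LHS = (-2 - 1) mod 2 = (-3) mod 2 = 1; 1 ≠ 1 — FAILS  ← smallest positive counterexample

Answer: x = 2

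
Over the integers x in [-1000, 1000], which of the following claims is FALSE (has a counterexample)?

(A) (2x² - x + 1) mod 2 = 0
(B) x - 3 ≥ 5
(A) x = 0: LHS = (2·0² - 0 + 1) mod 2 = 1 mod 2 = 1; 1 = 0 — FAILS
(B) x = 0: LHS = 0 - 3 = -3; -3 ≥ 5 — FAILS

Answer: Both A and B are false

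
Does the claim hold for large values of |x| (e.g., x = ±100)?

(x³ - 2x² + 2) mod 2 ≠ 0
x = 100: LHS = (100³ - 2·100² + 2) mod 2 = 980002 mod 2 = 0; 0 ≠ 0 — FAILS
x = -100: LHS = ((-100)³ - 2·(-100)² + 2) mod 2 = (-1019998) mod 2 = 0; 0 ≠ 0 — FAILS

Answer: No, fails for both x = 100 and x = -100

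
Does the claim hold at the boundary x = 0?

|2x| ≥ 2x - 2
x = 0: LHS = |2·0| = |0| = 0, RHS = 2·0 - 2 = -2; 0 ≥ -2 — holds

The relation is satisfied at x = 0.

Answer: Yes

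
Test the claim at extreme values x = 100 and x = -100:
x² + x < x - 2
x = 100: LHS = 100² + 100 = 10100, RHS = 100 - 2 = 98; 10100 < 98 — FAILS
x = -100: LHS = (-100)² + (-100) = 9900, RHS = (-100) - 2 = -102; 9900 < -102 — FAILS

Answer: No, fails for both x = 100 and x = -100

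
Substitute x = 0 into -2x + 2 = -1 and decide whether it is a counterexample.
Substitute x = 0 into the relation:
x = 0: LHS = -2·0 + 2 = 2; 2 = -1 — FAILS

Since the claim fails at x = 0, this value is a counterexample.

Answer: Yes, x = 0 is a counterexample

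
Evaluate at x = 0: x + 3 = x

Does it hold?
x = 0: LHS = 0 + 3 = 3; 3 = 0 — FAILS

The relation fails at x = 0, so x = 0 is a counterexample.

Answer: No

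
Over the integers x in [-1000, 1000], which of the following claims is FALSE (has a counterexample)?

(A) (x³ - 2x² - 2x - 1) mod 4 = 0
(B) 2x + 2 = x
(A) x = 0: LHS = (0³ - 2·0² - 2·0 - 1) mod 4 = (-1) mod 4 = 3; 3 = 0 — FAILS
(B) x = 0: LHS = 2·0 + 2 = 2; 2 = 0 — FAILS

Answer: Both A and B are false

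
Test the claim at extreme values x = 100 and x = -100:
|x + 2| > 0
x = 100: LHS = |100 + 2| = |102| = 102; 102 > 0 — holds
x = -100: LHS = |(-100) + 2| = |-98| = 98; 98 > 0 — holds

Answer: Yes, holds for both x = 100 and x = -100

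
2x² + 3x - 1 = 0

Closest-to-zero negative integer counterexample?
Testing negative integers from -1 downward:
x = -1: LHS = 2·(-1)² + 3·(-1) - 1 = -2; -2 = 0 — FAILS  ← closest negative counterexample to 0

Answer: x = -1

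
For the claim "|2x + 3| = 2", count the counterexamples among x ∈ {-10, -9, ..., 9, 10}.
Counterexamples in [-10, 10]: {-10, -9, -8, -7, -6, -5, -4, -3, -2, -1, 0, 1, 2, 3, 4, 5, 6, 7, 8, 9, 10}.

Counting them gives 21 values.

Answer: 21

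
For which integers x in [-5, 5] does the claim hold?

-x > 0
Holds for: {-5, -4, -3, -2, -1}
Fails for: {0, 1, 2, 3, 4, 5}

Answer: {-5, -4, -3, -2, -1}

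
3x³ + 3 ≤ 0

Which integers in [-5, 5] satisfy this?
Holds for: {-5, -4, -3, -2, -1}
Fails for: {0, 1, 2, 3, 4, 5}

Answer: {-5, -4, -3, -2, -1}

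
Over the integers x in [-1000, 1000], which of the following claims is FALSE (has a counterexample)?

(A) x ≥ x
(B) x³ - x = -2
(A) Over all integers in [-1000, 1000], LHS − RHS is smallest at x = 0, where it equals 0:
x = 0: 0 ≥ 0 — holds
At the ends of the range:
x = -1000: -1000 ≥ -1000 — holds
x = 1000: 1000 ≥ 1000 — holds
Hence LHS − RHS is never negative, i.e. LHS ≥ RHS throughout, so the relation holds for every integer in [-1000, 1000].

(B) x = 0: LHS = 0³ - 0 = 0; 0 = -2 — FAILS

Only (B) has a counterexample.

Answer: B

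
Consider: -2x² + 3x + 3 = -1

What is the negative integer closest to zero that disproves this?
Testing negative integers from -1 downward:
x = -1: LHS = -2·(-1)² + 3·(-1) + 3 = -2; -2 = -1 — FAILS  ← closest negative counterexample to 0

Answer: x = -1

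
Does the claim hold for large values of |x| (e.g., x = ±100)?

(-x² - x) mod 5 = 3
x = 100: LHS = (-100² - 100) mod 5 = (-10100) mod 5 = 0; 0 = 3 — FAILS
x = -100: LHS = (-(-100)² - (-100)) mod 5 = (-9900) mod 5 = 0; 0 = 3 — FAILS

Answer: No, fails for both x = 100 and x = -100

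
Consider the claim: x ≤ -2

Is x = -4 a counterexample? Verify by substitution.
Substitute x = -4 into the relation:
x = -4: -4 ≤ -2 — holds

The claim holds here, so x = -4 is not a counterexample. (A counterexample exists elsewhere, e.g. x = 0.)

Answer: No, x = -4 is not a counterexample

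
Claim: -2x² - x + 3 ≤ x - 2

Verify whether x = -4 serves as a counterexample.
Substitute x = -4 into the relation:
x = -4: LHS = -2·(-4)² - (-4) + 3 = -25, RHS = (-4) - 2 = -6; -25 ≤ -6 — holds

The claim holds here, so x = -4 is not a counterexample. (A counterexample exists elsewhere, e.g. x = 0.)

Answer: No, x = -4 is not a counterexample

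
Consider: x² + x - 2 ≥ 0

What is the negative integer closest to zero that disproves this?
Testing negative integers from -1 downward:
x = -1: LHS = (-1)² + (-1) - 2 = -2; -2 ≥ 0 — FAILS  ← closest negative counterexample to 0

Answer: x = -1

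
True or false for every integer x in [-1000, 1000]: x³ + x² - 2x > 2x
The claim fails at x = 0:
x = 0: LHS = 0³ + 0² - 2·0 = 0, RHS = 2·0 = 0; 0 > 0 — FAILS

Because a single integer refutes it, the statement is false.

Answer: False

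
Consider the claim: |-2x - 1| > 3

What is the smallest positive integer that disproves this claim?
Testing positive integers:
x = 1: LHS = |-2·1 - 1| = |-3| = 3; 3 > 3 — FAILS  ← smallest positive counterexample

Answer: x = 1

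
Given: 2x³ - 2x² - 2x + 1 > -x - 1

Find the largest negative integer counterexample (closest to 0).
Testing negative integers from -1 downward:
x = -1: LHS = 2·(-1)³ - 2·(-1)² - 2·(-1) + 1 = -1, RHS = -(-1) - 1 = 0; -1 > 0 — FAILS  ← closest negative counterexample to 0

Answer: x = -1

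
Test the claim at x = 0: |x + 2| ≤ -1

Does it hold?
x = 0: LHS = |0 + 2| = |2| = 2; 2 ≤ -1 — FAILS

The relation fails at x = 0, so x = 0 is a counterexample.

Answer: No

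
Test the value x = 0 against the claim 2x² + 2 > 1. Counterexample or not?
Substitute x = 0 into the relation:
x = 0: LHS = 2·0² + 2 = 2; 2 > 1 — holds

The relation holds at x = 0, so it is not a counterexample.

Answer: No, x = 0 is not a counterexample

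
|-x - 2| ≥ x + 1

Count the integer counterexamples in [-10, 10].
Over all integers in [-10, 10], LHS − RHS is smallest at x = 0, where it equals 1:
x = 0: LHS = |-0 - 2| = |-2| = 2, RHS = 0 + 1 = 1; 2 ≥ 1 — holds
At the ends of the range:
x = -10: LHS = |-(-10) - 2| = |8| = 8, RHS = (-10) + 1 = -9; 8 ≥ -9 — holds
x = 10: LHS = |-10 - 2| = |-12| = 12, RHS = 10 + 1 = 11; 12 ≥ 11 — holds
Hence LHS − RHS is never negative, i.e. LHS ≥ RHS throughout, so the relation holds for every integer in [-10, 10].

No counterexample appears in that range.

Answer: 0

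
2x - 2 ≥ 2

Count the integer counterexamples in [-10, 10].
Counterexamples in [-10, 10]: {-10, -9, -8, -7, -6, -5, -4, -3, -2, -1, 0, 1}.

Counting them gives 12 values.

Answer: 12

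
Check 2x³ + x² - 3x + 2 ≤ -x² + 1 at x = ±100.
x = 100: LHS = 2·100³ + 100² - 3·100 + 2 = 2009702, RHS = -100² + 1 = -9999; 2009702 ≤ -9999 — FAILS
x = -100: LHS = 2·(-100)³ + (-100)² - 3·(-100) + 2 = -1989698, RHS = -(-100)² + 1 = -9999; -1989698 ≤ -9999 — holds

Answer: Partially: fails for x = 100, holds for x = -100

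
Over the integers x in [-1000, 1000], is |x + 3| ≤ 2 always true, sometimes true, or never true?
Holds at x = -1: LHS = |(-1) + 3| = |2| = 2; 2 ≤ 2 — holds
Fails at x = 0: LHS = |0 + 3| = |3| = 3; 3 ≤ 2 — FAILS
It is satisfied by some integers in the range but not all.

Answer: Sometimes true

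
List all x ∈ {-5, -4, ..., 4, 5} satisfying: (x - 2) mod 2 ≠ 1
Holds for: {-4, -2, 0, 2, 4}
Fails for: {-5, -3, -1, 1, 3, 5}

Answer: {-4, -2, 0, 2, 4}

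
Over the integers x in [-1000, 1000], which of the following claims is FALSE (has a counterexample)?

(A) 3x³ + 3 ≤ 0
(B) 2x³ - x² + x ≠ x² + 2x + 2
(A) x = 0: LHS = 3·0³ + 3 = 3; 3 ≤ 0 — FAILS

(B) Track d = LHS − RHS over the integers in [-1000, 1000]. Equality would need d = 0, but d changes sign only between consecutive integers, jumping over 0:
x = 1: LHS = 2·1³ - 1² + 1 = 2, RHS = 1² + 2·1 + 2 = 5; 2 ≠ 5 — holds  (d = -3)
x = 2: LHS = 2·2³ - 2² + 2 = 14, RHS = 2² + 2·2 + 2 = 10; 14 ≠ 10 — holds  (d = 4)
Away from these crossings d keeps a constant sign, and checking every integer in [-1000, 1000] confirms d ≠ 0 throughout. Hence the two sides are never equal, so the relation holds for every integer in [-1000, 1000].

Only (A) has a counterexample.

Answer: A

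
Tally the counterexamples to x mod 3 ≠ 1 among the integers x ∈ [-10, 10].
Counterexamples in [-10, 10]: {-8, -5, -2, 1, 4, 7, 10}.

Counting them gives 7 values.

Answer: 7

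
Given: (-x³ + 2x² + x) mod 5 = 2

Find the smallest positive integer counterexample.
Testing positive integers:
x = 1: LHS = (-1³ + 2·1² + 1) mod 5 = 2 mod 5 = 2; 2 = 2 — holds
x = 2: LHS = (-2³ + 2·2² + 2) mod 5 = 2 mod 5 = 2; 2 = 2 — holds
x = 3: LHS = (-3³ + 2·3² + 3) mod 5 = (-6) mod 5 = 4; 4 = 2 — FAILS  ← smallest positive counterexample

Answer: x = 3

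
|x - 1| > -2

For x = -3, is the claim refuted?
Substitute x = -3 into the relation:
x = -3: LHS = |(-3) - 1| = |-4| = 4; 4 > -2 — holds

The relation holds at x = -3, so it is not a counterexample.

Answer: No, x = -3 is not a counterexample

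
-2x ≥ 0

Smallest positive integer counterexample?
Testing positive integers:
x = 1: LHS = -2·1 = -2; -2 ≥ 0 — FAILS  ← smallest positive counterexample

Answer: x = 1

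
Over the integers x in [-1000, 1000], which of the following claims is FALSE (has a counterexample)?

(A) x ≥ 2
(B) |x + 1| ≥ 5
(A) x = 0: 0 ≥ 2 — FAILS
(B) x = 0: LHS = |0 + 1| = |1| = 1; 1 ≥ 5 — FAILS

Answer: Both A and B are false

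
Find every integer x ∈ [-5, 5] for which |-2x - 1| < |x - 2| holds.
Holds for: {-2, -1, 0}
Fails for: {-5, -4, -3, 1, 2, 3, 4, 5}

Answer: {-2, -1, 0}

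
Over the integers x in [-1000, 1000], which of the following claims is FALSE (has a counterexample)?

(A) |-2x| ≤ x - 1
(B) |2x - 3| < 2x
(A) x = 0: LHS = |-2·0| = |0| = 0, RHS = 0 - 1 = -1; 0 ≤ -1 — FAILS
(B) x = 0: LHS = |2·0 - 3| = |-3| = 3, RHS = 2·0 = 0; 3 < 0 — FAILS

Answer: Both A and B are false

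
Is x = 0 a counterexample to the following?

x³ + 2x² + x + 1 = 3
Substitute x = 0 into the relation:
x = 0: LHS = 0³ + 2·0² + 0 + 1 = 1; 1 = 3 — FAILS

Since the claim fails at x = 0, this value is a counterexample.

Answer: Yes, x = 0 is a counterexample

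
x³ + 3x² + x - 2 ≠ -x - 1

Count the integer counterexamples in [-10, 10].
Track d = LHS − RHS over the integers in [-10, 10]. Equality would need d = 0, but d changes sign only between consecutive integers, jumping over 0:
x = 0: LHS = 0³ + 3·0² + 0 - 2 = -2, RHS = -0 - 1 = -1; -2 ≠ -1 — holds  (d = -1)
x = 1: LHS = 1³ + 3·1² + 1 - 2 = 3, RHS = -1 - 1 = -2; 3 ≠ -2 — holds  (d = 5)
Away from these crossings d keeps a constant sign, and checking every integer in [-10, 10] confirms d ≠ 0 throughout. Hence the two sides are never equal, so the relation holds for every integer in [-10, 10].

No counterexample appears in that range.

Answer: 0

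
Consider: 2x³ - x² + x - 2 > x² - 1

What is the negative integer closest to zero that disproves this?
Testing negative integers from -1 downward:
x = -1: LHS = 2·(-1)³ - (-1)² + (-1) - 2 = -6, RHS = (-1)² - 1 = 0; -6 > 0 — FAILS  ← closest negative counterexample to 0

Answer: x = -1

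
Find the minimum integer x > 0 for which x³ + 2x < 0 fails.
Testing positive integers:
x = 1: LHS = 1³ + 2·1 = 3; 3 < 0 — FAILS  ← smallest positive counterexample

Answer: x = 1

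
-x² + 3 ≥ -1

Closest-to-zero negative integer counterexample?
Testing negative integers from -1 downward:
x = -1: LHS = -(-1)² + 3 = 2; 2 ≥ -1 — holds
x = -2: LHS = -(-2)² + 3 = -1; -1 ≥ -1 — holds
x = -3: LHS = -(-3)² + 3 = -6; -6 ≥ -1 — FAILS  ← closest negative counterexample to 0

Answer: x = -3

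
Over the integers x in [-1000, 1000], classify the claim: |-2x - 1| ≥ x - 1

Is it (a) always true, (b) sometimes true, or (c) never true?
Over all integers in [-1000, 1000], LHS − RHS is smallest at x = 0, where it equals 2:
x = 0: LHS = |-2·0 - 1| = |-1| = 1, RHS = 0 - 1 = -1; 1 ≥ -1 — holds
At the ends of the range:
x = -1000: LHS = |-2·(-1000) - 1| = |1999| = 1999, RHS = (-1000) - 1 = -1001; 1999 ≥ -1001 — holds
x = 1000: LHS = |-2·1000 - 1| = |-2001| = 2001, RHS = 1000 - 1 = 999; 2001 ≥ 999 — holds
Hence LHS − RHS is never negative, i.e. LHS ≥ RHS throughout, so the relation holds for every integer in [-1000, 1000].

No counterexample exists.

Answer: Always true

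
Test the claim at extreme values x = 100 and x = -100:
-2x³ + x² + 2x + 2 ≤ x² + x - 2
x = 100: LHS = -2·100³ + 100² + 2·100 + 2 = -1989798, RHS = 100² + 100 - 2 = 10098; -1989798 ≤ 10098 — holds
x = -100: LHS = -2·(-100)³ + (-100)² + 2·(-100) + 2 = 2009802, RHS = (-100)² + (-100) - 2 = 9898; 2009802 ≤ 9898 — FAILS

Answer: Partially: holds for x = 100, fails for x = -100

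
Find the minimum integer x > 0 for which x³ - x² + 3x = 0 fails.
Testing positive integers:
x = 1: LHS = 1³ - 1² + 3·1 = 3; 3 = 0 — FAILS  ← smallest positive counterexample

Answer: x = 1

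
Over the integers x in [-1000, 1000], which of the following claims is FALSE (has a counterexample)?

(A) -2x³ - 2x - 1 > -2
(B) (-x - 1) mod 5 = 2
(A) x = 1: LHS = -2·1³ - 2·1 - 1 = -5; -5 > -2 — FAILS
(B) x = 0: LHS = (-0 - 1) mod 5 = (-1) mod 5 = 4; 4 = 2 — FAILS

Answer: Both A and B are false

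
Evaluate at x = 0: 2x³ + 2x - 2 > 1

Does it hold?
x = 0: LHS = 2·0³ + 2·0 - 2 = -2; -2 > 1 — FAILS

The relation fails at x = 0, so x = 0 is a counterexample.

Answer: No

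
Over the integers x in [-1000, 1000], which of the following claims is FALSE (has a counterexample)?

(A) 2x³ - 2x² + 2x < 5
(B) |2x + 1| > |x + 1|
(A) x = 2: LHS = 2·2³ - 2·2² + 2·2 = 12; 12 < 5 — FAILS
(B) x = 0: LHS = |2·0 + 1| = |1| = 1, RHS = |0 + 1| = |1| = 1; 1 > 1 — FAILS

Answer: Both A and B are false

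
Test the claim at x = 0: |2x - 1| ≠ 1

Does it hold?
x = 0: LHS = |2·0 - 1| = |-1| = 1; 1 ≠ 1 — FAILS

The relation fails at x = 0, so x = 0 is a counterexample.

Answer: No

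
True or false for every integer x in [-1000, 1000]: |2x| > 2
The claim fails at x = 0:
x = 0: LHS = |2·0| = |0| = 0; 0 > 2 — FAILS

Because a single integer refutes it, the statement is false.

Answer: False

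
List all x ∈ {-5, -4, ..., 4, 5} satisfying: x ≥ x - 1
Over all integers in [-5, 5], LHS − RHS is smallest at x = 0, where it equals 1:
x = 0: RHS = 0 - 1 = -1; 0 ≥ -1 — holds
At the ends of the range:
x = -5: RHS = (-5) - 1 = -6; -5 ≥ -6 — holds
x = 5: RHS = 5 - 1 = 4; 5 ≥ 4 — holds
Hence LHS − RHS is never negative, i.e. LHS ≥ RHS throughout, so the relation holds for every integer in [-5, 5].

Answer: All integers in [-5, 5]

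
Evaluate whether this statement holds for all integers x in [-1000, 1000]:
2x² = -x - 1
The claim fails at x = 0:
x = 0: LHS = 2·0² = 0, RHS = -0 - 1 = -1; 0 = -1 — FAILS

Because a single integer refutes it, the statement is false.

Answer: False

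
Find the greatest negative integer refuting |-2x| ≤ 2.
Testing negative integers from -1 downward:
x = -1: LHS = |-2·(-1)| = |2| = 2; 2 ≤ 2 — holds
x = -2: LHS = |-2·(-2)| = |4| = 4; 4 ≤ 2 — FAILS  ← closest negative counterexample to 0

Answer: x = -2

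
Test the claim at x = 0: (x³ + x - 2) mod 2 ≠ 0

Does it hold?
x = 0: LHS = (0³ + 0 - 2) mod 2 = (-2) mod 2 = 0; 0 ≠ 0 — FAILS

The relation fails at x = 0, so x = 0 is a counterexample.

Answer: No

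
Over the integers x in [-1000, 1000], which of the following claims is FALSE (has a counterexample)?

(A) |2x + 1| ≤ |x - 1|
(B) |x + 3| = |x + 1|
(A) x = 1: LHS = |2·1 + 1| = |3| = 3, RHS = |1 - 1| = |0| = 0; 3 ≤ 0 — FAILS
(B) x = 0: LHS = |0 + 3| = |3| = 3, RHS = |0 + 1| = |1| = 1; 3 = 1 — FAILS

Answer: Both A and B are false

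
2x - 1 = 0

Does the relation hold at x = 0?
x = 0: LHS = 2·0 - 1 = -1; -1 = 0 — FAILS

The relation fails at x = 0, so x = 0 is a counterexample.

Answer: No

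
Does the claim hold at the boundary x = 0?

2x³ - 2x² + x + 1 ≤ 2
x = 0: LHS = 2·0³ - 2·0² + 0 + 1 = 1; 1 ≤ 2 — holds

The relation is satisfied at x = 0.

Answer: Yes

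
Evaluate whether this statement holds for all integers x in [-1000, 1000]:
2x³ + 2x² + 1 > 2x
The claim fails at x = -2:
x = -2: LHS = 2·(-2)³ + 2·(-2)² + 1 = -7, RHS = 2·(-2) = -4; -7 > -4 — FAILS

Because a single integer refutes it, the statement is false.

Answer: False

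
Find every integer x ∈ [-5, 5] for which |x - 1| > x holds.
Holds for: {-5, -4, -3, -2, -1, 0}
Fails for: {1, 2, 3, 4, 5}

Answer: {-5, -4, -3, -2, -1, 0}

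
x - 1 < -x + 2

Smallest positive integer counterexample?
Testing positive integers:
x = 1: LHS = 1 - 1 = 0, RHS = -1 + 2 = 1; 0 < 1 — holds
x = 2: LHS = 2 - 1 = 1, RHS = -2 + 2 = 0; 1 < 0 — FAILS  ← smallest positive counterexample

Answer: x = 2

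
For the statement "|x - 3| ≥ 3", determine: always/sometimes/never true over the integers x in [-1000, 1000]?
Holds at x = 0: LHS = |0 - 3| = |-3| = 3; 3 ≥ 3 — holds
Fails at x = 1: LHS = |1 - 3| = |-2| = 2; 2 ≥ 3 — FAILS
It is satisfied by some integers in the range but not all.

Answer: Sometimes true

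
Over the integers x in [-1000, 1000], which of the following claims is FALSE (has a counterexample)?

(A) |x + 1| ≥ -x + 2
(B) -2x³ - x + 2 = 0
(A) x = 0: LHS = |0 + 1| = |1| = 1, RHS = -0 + 2 = 2; 1 ≥ 2 — FAILS
(B) x = 0: LHS = -2·0³ - 0 + 2 = 2; 2 = 0 — FAILS

Answer: Both A and B are false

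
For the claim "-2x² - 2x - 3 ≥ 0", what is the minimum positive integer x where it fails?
Testing positive integers:
x = 1: LHS = -2·1² - 2·1 - 3 = -7; -7 ≥ 0 — FAILS  ← smallest positive counterexample

Answer: x = 1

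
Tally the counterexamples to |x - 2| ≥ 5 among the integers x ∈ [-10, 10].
Counterexamples in [-10, 10]: {-2, -1, 0, 1, 2, 3, 4, 5, 6}.

Counting them gives 9 values.

Answer: 9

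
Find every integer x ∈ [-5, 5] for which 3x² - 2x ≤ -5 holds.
Over all integers in [-5, 5], LHS − RHS is smallest at x = 0, where it equals 5:
x = 0: LHS = 3·0² - 2·0 = 0; 0 ≤ -5 — FAILS
At the ends of the range:
x = -5: LHS = 3·(-5)² - 2·(-5) = 85; 85 ≤ -5 — FAILS
x = 5: LHS = 3·5² - 2·5 = 65; 65 ≤ -5 — FAILS
Hence LHS − RHS is never zero or negative, i.e. LHS > RHS throughout, so the claimed relation (≤) fails for every integer in [-5, 5].

Answer: None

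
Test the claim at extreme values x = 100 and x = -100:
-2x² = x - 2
x = 100: LHS = -2·100² = -20000, RHS = 100 - 2 = 98; -20000 = 98 — FAILS
x = -100: LHS = -2·(-100)² = -20000, RHS = (-100) - 2 = -102; -20000 = -102 — FAILS

Answer: No, fails for both x = 100 and x = -100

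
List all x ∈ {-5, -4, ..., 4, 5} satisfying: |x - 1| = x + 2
Track d = LHS − RHS over the integers in [-5, 5]. Equality would need d = 0, but d changes sign only between consecutive integers, jumping over 0:
x = -1: LHS = |(-1) - 1| = |-2| = 2, RHS = (-1) + 2 = 1; 2 = 1 — FAILS  (d = 1)
x = 0: LHS = |0 - 1| = |-1| = 1, RHS = 0 + 2 = 2; 1 = 2 — FAILS  (d = -1)
Away from these crossings d keeps a constant sign, and checking every integer in [-5, 5] confirms d ≠ 0 throughout. Hence the two sides are never equal, so the claimed relation (=) fails for every integer in [-5, 5].

Answer: None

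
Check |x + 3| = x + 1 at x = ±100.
x = 100: LHS = |100 + 3| = |103| = 103, RHS = 100 + 1 = 101; 103 = 101 — FAILS
x = -100: LHS = |(-100) + 3| = |-97| = 97, RHS = (-100) + 1 = -99; 97 = -99 — FAILS

Answer: No, fails for both x = 100 and x = -100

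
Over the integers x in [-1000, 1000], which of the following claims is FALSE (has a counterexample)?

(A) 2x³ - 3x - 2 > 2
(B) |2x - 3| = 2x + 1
(A) x = 0: LHS = 2·0³ - 3·0 - 2 = -2; -2 > 2 — FAILS
(B) x = 0: LHS = |2·0 - 3| = |-3| = 3, RHS = 2·0 + 1 = 1; 3 = 1 — FAILS

Answer: Both A and B are false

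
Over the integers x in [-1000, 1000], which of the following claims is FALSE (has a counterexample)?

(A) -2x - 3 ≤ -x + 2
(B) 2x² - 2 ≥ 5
(A) x = -6: LHS = -2·(-6) - 3 = 9, RHS = -(-6) + 2 = 8; 9 ≤ 8 — FAILS
(B) x = 0: LHS = 2·0² - 2 = -2; -2 ≥ 5 — FAILS

Answer: Both A and B are false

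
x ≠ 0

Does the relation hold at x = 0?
x = 0: 0 ≠ 0 — FAILS

The relation fails at x = 0, so x = 0 is a counterexample.

Answer: No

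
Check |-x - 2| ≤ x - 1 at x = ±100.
x = 100: LHS = |-100 - 2| = |-102| = 102, RHS = 100 - 1 = 99; 102 ≤ 99 — FAILS
x = -100: LHS = |-(-100) - 2| = |98| = 98, RHS = (-100) - 1 = -101; 98 ≤ -101 — FAILS

Answer: No, fails for both x = 100 and x = -100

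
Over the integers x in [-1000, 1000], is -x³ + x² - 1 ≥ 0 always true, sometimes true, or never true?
Holds at x = -1: LHS = -(-1)³ + (-1)² - 1 = 1; 1 ≥ 0 — holds
Fails at x = 0: LHS = -0³ + 0² - 1 = -1; -1 ≥ 0 — FAILS
It is satisfied by some integers in the range but not all.

Answer: Sometimes true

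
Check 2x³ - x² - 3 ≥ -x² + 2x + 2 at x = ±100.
x = 100: LHS = 2·100³ - 100² - 3 = 1989997, RHS = -100² + 2·100 + 2 = -9798; 1989997 ≥ -9798 — holds
x = -100: LHS = 2·(-100)³ - (-100)² - 3 = -2010003, RHS = -(-100)² + 2·(-100) + 2 = -10198; -2010003 ≥ -10198 — FAILS

Answer: Partially: holds for x = 100, fails for x = -100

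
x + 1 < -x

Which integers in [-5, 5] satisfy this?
Holds for: {-5, -4, -3, -2, -1}
Fails for: {0, 1, 2, 3, 4, 5}

Answer: {-5, -4, -3, -2, -1}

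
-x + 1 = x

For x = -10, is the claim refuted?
Substitute x = -10 into the relation:
x = -10: LHS = -(-10) + 1 = 11; 11 = -10 — FAILS

Since the claim fails at x = -10, this value is a counterexample.

Answer: Yes, x = -10 is a counterexample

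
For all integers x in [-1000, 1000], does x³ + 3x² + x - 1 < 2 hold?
The claim fails at x = 1:
x = 1: LHS = 1³ + 3·1² + 1 - 1 = 4; 4 < 2 — FAILS

Because a single integer refutes it, the statement is false.

Answer: False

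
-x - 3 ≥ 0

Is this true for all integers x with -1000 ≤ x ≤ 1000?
The claim fails at x = 0:
x = 0: LHS = -0 - 3 = -3; -3 ≥ 0 — FAILS

Because a single integer refutes it, the statement is false.

Answer: False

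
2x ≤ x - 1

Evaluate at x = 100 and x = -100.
x = 100: LHS = 2·100 = 200, RHS = 100 - 1 = 99; 200 ≤ 99 — FAILS
x = -100: LHS = 2·(-100) = -200, RHS = (-100) - 1 = -101; -200 ≤ -101 — holds

Answer: Partially: fails for x = 100, holds for x = -100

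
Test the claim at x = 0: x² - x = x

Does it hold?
x = 0: LHS = 0² - 0 = 0; 0 = 0 — holds

The relation is satisfied at x = 0.

Answer: Yes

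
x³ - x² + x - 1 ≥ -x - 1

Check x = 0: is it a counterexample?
Substitute x = 0 into the relation:
x = 0: LHS = 0³ - 0² + 0 - 1 = -1, RHS = -0 - 1 = -1; -1 ≥ -1 — holds

The claim holds here, so x = 0 is not a counterexample. (A counterexample exists elsewhere, e.g. x = -1.)

Answer: No, x = 0 is not a counterexample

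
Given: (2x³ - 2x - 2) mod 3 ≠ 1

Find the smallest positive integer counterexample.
Testing positive integers:
x = 1: LHS = (2·1³ - 2·1 - 2) mod 3 = (-2) mod 3 = 1; 1 ≠ 1 — FAILS  ← smallest positive counterexample

Answer: x = 1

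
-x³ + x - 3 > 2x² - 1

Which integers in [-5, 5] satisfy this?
Holds for: {-5, -4, -3}
Fails for: {-2, -1, 0, 1, 2, 3, 4, 5}

Answer: {-5, -4, -3}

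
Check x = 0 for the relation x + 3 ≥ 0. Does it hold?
x = 0: LHS = 0 + 3 = 3; 3 ≥ 0 — holds

The relation is satisfied at x = 0.

Answer: Yes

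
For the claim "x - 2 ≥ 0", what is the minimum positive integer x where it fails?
Testing positive integers:
x = 1: LHS = 1 - 2 = -1; -1 ≥ 0 — FAILS  ← smallest positive counterexample

Answer: x = 1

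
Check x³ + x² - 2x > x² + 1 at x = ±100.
x = 100: LHS = 100³ + 100² - 2·100 = 1009800, RHS = 100² + 1 = 10001; 1009800 > 10001 — holds
x = -100: LHS = (-100)³ + (-100)² - 2·(-100) = -989800, RHS = (-100)² + 1 = 10001; -989800 > 10001 — FAILS

Answer: Partially: holds for x = 100, fails for x = -100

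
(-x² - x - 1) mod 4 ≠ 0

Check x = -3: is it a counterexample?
Substitute x = -3 into the relation:
x = -3: LHS = (-(-3)² - (-3) - 1) mod 4 = (-7) mod 4 = 1; 1 ≠ 0 — holds

The relation holds at x = -3, so it is not a counterexample.

Answer: No, x = -3 is not a counterexample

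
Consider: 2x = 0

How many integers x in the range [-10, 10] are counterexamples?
Counterexamples in [-10, 10]: {-10, -9, -8, -7, -6, -5, -4, -3, -2, -1, 1, 2, 3, 4, 5, 6, 7, 8, 9, 10}.

Counting them gives 20 values.

Answer: 20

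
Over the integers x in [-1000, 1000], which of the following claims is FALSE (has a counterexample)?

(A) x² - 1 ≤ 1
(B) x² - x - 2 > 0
(A) x = 2: LHS = 2² - 1 = 3; 3 ≤ 1 — FAILS
(B) x = 0: LHS = 0² - 0 - 2 = -2; -2 > 0 — FAILS

Answer: Both A and B are false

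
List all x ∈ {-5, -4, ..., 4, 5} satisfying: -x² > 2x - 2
Holds for: {-2, -1, 0}
Fails for: {-5, -4, -3, 1, 2, 3, 4, 5}

Answer: {-2, -1, 0}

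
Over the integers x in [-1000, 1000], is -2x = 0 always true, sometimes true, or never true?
Holds at x = 0: LHS = -2·0 = 0; 0 = 0 — holds
Fails at x = 1: LHS = -2·1 = -2; -2 = 0 — FAILS
It is satisfied by some integers in the range but not all.

Answer: Sometimes true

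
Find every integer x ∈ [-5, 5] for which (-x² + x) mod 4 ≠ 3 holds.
For a polynomial with integer coefficients, its value mod 4 depends only on x mod 4, so it suffices to check one representative of each residue class, x = 0, 1, 2, 3:
x = 0: LHS = (-0² + 0) mod 4 = 0 mod 4 = 0; 0 ≠ 3 — holds
x = 1: LHS = (-1² + 1) mod 4 = 0 mod 4 = 0; 0 ≠ 3 — holds
x = 2: LHS = (-2² + 2) mod 4 = (-2) mod 4 = 2; 2 ≠ 3 — holds
x = 3: LHS = (-3² + 3) mod 4 = (-6) mod 4 = 2; 2 ≠ 3 — holds
The relation holds in every residue class, so the relation holds for every integer in [-5, 5].

Answer: All integers in [-5, 5]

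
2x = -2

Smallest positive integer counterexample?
Testing positive integers:
x = 1: LHS = 2·1 = 2; 2 = -2 — FAILS  ← smallest positive counterexample

Answer: x = 1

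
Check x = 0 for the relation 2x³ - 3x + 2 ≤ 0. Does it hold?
x = 0: LHS = 2·0³ - 3·0 + 2 = 2; 2 ≤ 0 — FAILS

The relation fails at x = 0, so x = 0 is a counterexample.

Answer: No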